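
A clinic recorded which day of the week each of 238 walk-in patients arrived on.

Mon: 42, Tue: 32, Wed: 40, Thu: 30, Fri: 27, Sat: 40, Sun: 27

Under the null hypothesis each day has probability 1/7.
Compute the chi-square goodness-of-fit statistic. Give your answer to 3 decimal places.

7.471

Expected count for each of the 7 categories: 238/7 = 34.
χ² = (42−34)²/34 + (32−34)²/34 + (40−34)²/34 + (30−34)²/34 + (27−34)²/34 + (40−34)²/34 + (27−34)²/34
   = 1.8824 + 0.1176 + 1.0588 + 0.4706 + 1.4412 + 1.0588 + 1.4412
Sum = 7.471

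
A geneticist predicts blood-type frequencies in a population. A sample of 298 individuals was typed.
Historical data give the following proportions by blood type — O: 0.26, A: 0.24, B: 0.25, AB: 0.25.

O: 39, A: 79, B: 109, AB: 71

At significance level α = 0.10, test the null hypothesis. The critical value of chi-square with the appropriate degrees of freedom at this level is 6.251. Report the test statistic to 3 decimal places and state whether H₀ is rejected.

36.034; reject

Expected counts E_i = n·p_i: 298×0.26 = 77.48, 298×0.24 = 71.52, 298×0.25 = 74.5, 298×0.25 = 74.5.
O: (39 − 77.48)²/77.48 = 1480.7104/77.48 = 19.1109
A: (79 − 71.52)²/71.52 = 55.9504/71.52 = 0.7823
B: (109 − 74.5)²/74.5 = 1190.25/74.5 = 15.9765
AB: (71 − 74.5)²/74.5 = 12.25/74.5 = 0.1644
Sum = 36.034
df = 3. Since 36.034 > 6.251, we reject H₀.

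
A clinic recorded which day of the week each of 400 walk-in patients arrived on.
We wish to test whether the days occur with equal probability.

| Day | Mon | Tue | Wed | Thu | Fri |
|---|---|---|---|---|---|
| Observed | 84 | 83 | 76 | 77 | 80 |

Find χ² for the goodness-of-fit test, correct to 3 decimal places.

Under H₀ each category has probability 1/5, so each expected count is 400/5 = 80.
χ² = (84−80)²/80 + (83−80)²/80 + (76−80)²/80 + (77−80)²/80 + (80−80)²/80
   = 0.2000 + 0.1125 + 0.2000 + 0.1125 + 0.0000
Sum = 0.625

0.625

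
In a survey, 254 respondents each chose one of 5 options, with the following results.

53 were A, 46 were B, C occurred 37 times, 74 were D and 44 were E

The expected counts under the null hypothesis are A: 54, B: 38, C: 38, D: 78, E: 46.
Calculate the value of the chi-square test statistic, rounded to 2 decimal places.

A: (53 − 54)²/54 = 1/54 = 0.019
B: (46 − 38)²/38 = 64/38 = 1.684
C: (37 − 38)²/38 = 1/38 = 0.026
D: (74 − 78)²/78 = 16/78 = 0.205
E: (44 − 46)²/46 = 4/46 = 0.087
Sum = 2.02

2.02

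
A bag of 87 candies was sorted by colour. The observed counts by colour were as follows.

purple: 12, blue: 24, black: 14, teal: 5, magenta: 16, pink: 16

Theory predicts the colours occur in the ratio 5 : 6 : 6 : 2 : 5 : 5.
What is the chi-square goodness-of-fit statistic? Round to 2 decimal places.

Ratio total = 29. Expected counts: 87×5/29 = 15, 87×6/29 = 18, 87×6/29 = 18, 87×2/29 = 6, 87×5/29 = 15, 87×5/29 = 15.
cat          O        E   (O−E)²/E
purple      12       15      0.600
blue        24       18      2.000
black       14       18      0.889
teal         5        6      0.167
magenta     16       15      0.067
pink        16       15      0.067
Sum = 3.79

3.79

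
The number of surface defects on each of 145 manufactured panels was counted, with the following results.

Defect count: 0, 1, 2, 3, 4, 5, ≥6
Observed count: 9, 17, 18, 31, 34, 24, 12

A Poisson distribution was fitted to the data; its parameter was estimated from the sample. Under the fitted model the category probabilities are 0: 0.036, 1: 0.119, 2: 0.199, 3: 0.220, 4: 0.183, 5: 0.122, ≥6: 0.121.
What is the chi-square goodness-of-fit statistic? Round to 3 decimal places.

12.953

Expected counts E_i = n·p_i: 145×0.036 = 5.22, 145×0.119 = 17.255, 145×0.199 = 28.855, 145×0.220 = 31.9, 145×0.183 = 26.535, 145×0.122 = 17.69, 145×0.121 = 17.545.
0: (9 − 5.22)²/5.22 = 14.2884/5.22 = 2.7372
1: (17 − 17.255)²/17.255 = 0.065025/17.255 = 0.0038
2: (18 − 28.855)²/28.855 = 117.831025/28.855 = 4.0836
3: (31 − 31.9)²/31.9 = 0.81/31.9 = 0.0254
4: (34 − 26.535)²/26.535 = 55.726225/26.535 = 2.1001
5: (24 − 17.69)²/17.69 = 39.8161/17.69 = 2.2508
≥6: (12 − 17.545)²/17.545 = 30.747025/17.545 = 1.7525
Sum = 12.953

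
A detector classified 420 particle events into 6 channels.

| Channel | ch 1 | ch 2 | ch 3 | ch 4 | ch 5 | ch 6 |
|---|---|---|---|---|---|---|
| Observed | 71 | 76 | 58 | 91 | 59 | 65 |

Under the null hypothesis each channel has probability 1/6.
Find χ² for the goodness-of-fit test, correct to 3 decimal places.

Under H₀ each category has probability 1/6, so each expected count is 420/6 = 70.
ch 1: (71 − 70)²/70 = 1/70 = 0.0143
ch 2: (76 − 70)²/70 = 36/70 = 0.5143
ch 3: (58 − 70)²/70 = 144/70 = 2.0571
ch 4: (91 − 70)²/70 = 441/70 = 6.3000
ch 5: (59 − 70)²/70 = 121/70 = 1.7286
ch 6: (65 − 70)²/70 = 25/70 = 0.3571
Sum = 10.971

10.971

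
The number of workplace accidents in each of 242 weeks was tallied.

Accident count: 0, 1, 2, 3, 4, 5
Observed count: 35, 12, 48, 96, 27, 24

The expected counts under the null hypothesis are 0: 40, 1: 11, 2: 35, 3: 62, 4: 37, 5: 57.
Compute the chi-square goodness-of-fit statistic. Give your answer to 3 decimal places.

45.998

0: (35 − 40)²/40 = 25/40 = 0.6250
1: (12 − 11)²/11 = 1/11 = 0.0909
2: (48 − 35)²/35 = 169/35 = 4.8286
3: (96 − 62)²/62 = 1156/62 = 18.6452
4: (27 − 37)²/37 = 100/37 = 2.7027
5: (24 − 57)²/57 = 1089/57 = 19.1053
Sum = 45.998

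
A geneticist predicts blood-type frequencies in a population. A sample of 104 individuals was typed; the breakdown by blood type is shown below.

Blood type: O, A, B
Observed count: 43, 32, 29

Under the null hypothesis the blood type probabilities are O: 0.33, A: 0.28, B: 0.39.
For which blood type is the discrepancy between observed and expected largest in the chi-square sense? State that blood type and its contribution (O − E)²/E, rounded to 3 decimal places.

B, 3.295

Expected counts E_i = n·p_i: 104×0.33 = 34.32, 104×0.28 = 29.12, 104×0.39 = 40.56.
O: (43 − 34.32)²/34.32 = 75.3424/34.32 = 2.1953
A: (32 − 29.12)²/29.12 = 8.2944/29.12 = 0.2848
B: (29 − 40.56)²/40.56 = 133.6336/40.56 = 3.2947
The largest term is for B: 3.295.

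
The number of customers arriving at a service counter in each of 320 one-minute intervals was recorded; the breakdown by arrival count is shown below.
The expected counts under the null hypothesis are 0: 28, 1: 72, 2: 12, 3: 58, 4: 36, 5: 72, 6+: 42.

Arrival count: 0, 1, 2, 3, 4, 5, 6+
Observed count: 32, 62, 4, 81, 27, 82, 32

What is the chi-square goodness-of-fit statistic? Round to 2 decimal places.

χ² = (32−28)²/28 + (62−72)²/72 + (4−12)²/12 + (81−58)²/58 + (27−36)²/36 + (82−72)²/72 + (32−42)²/42
   = 0.571 + 1.389 + 5.333 + 9.121 + 2.250 + 1.389 + 2.381
Sum = 22.43

22.43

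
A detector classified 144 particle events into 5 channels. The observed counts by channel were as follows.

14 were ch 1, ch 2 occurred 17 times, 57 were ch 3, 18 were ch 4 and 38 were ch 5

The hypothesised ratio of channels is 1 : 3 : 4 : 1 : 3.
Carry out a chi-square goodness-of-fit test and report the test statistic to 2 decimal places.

Ratio total = 12. Expected counts: 144×1/12 = 12, 144×3/12 = 36, 144×4/12 = 48, 144×1/12 = 12, 144×3/12 = 36.
cat         O        E   (O−E)²/E
ch 1       14       12      0.333
ch 2       17       36     10.028
ch 3       57       48      1.688
ch 4       18       12      3.000
ch 5       38       36      0.111
Sum = 15.16

15.16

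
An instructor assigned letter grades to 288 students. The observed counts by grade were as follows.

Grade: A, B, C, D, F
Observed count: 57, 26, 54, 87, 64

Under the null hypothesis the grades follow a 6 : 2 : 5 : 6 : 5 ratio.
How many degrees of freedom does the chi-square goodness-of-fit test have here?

4

There are k = 5 categories and no parameters were estimated from the data, so df = 5 − 1 = 4.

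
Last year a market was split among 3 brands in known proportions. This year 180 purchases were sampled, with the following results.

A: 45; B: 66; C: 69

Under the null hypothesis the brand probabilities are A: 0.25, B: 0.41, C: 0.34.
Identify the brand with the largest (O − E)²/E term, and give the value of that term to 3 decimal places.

C, 0.994

Expected counts E_i = n·p_i: 180×0.25 = 45, 180×0.41 = 73.8, 180×0.34 = 61.2.
A: (45 − 45)²/45 = 0/45 = 0.0000
B: (66 − 73.8)²/73.8 = 60.84/73.8 = 0.8244
C: (69 − 61.2)²/61.2 = 60.84/61.2 = 0.9941
The largest term is for C: 0.994.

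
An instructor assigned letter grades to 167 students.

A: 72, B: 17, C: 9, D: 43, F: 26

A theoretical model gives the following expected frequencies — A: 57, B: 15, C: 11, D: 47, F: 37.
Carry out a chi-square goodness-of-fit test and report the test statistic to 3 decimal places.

cat         O        E   (O−E)²/E
A          72       57     3.9474
B          17       15     0.2667
C           9       11     0.3636
D          43       47     0.3404
F          26       37     3.2703
Sum = 8.188

8.188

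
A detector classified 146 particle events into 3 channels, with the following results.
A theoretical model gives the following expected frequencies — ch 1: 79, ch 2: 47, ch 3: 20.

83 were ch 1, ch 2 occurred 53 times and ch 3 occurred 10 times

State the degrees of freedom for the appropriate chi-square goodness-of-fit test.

2

There are k = 3 categories and no parameters were estimated from the data, so df = 3 − 1 = 2.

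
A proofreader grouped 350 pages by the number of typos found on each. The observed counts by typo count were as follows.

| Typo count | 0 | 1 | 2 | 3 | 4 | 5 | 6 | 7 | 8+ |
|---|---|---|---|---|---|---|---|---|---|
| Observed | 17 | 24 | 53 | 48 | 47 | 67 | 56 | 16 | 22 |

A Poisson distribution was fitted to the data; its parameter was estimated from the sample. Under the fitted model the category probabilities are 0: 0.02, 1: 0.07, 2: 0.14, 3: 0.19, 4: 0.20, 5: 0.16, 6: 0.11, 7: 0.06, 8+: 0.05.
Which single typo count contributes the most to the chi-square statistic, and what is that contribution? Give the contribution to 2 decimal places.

0, 14.29

Expected counts E_i = n·p_i: 350×0.02 = 7, 350×0.07 = 24.5, 350×0.14 = 49, 350×0.19 = 66.5, 350×0.20 = 70, 350×0.16 = 56, 350×0.11 = 38.5, 350×0.06 = 21, 350×0.05 = 17.5.
0: (17 − 7)²/7 = 100/7 = 14.286
1: (24 − 24.5)²/24.5 = 0.25/24.5 = 0.010
2: (53 − 49)²/49 = 16/49 = 0.327
3: (48 − 66.5)²/66.5 = 342.25/66.5 = 5.147
4: (47 − 70)²/70 = 529/70 = 7.557
5: (67 − 56)²/56 = 121/56 = 2.161
6: (56 − 38.5)²/38.5 = 306.25/38.5 = 7.955
7: (16 − 21)²/21 = 25/21 = 1.190
8+: (22 − 17.5)²/17.5 = 20.25/17.5 = 1.157
The largest term is for 0: 14.29.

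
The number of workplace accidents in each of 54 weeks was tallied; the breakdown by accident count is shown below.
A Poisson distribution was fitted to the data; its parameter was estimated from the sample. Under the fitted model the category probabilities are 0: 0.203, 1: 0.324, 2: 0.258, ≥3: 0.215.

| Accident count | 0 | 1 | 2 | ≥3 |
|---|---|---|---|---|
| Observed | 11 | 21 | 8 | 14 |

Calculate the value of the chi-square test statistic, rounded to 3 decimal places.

3.720

Expected counts E_i = n·p_i: 54×0.203 = 10.962, 54×0.324 = 17.496, 54×0.258 = 13.932, 54×0.215 = 11.61.
cat         O        E   (O−E)²/E
0          11   10.962     0.0001
1          21   17.496     0.7018
2           8   13.932     2.5257
≥3         14    11.61     0.4920
Sum = 3.720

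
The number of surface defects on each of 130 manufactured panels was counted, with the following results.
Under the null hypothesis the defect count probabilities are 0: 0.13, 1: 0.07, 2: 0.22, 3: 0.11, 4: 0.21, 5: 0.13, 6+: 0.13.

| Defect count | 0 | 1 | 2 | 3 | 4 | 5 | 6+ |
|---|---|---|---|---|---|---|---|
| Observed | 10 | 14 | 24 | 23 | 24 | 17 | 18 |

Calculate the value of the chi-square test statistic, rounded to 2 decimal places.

11.96

Expected counts E_i = n·p_i: 130×0.13 = 16.9, 130×0.07 = 9.1, 130×0.22 = 28.6, 130×0.11 = 14.3, 130×0.21 = 27.3, 130×0.13 = 16.9, 130×0.13 = 16.9.
0: (10 − 16.9)²/16.9 = 47.61/16.9 = 2.817
1: (14 − 9.1)²/9.1 = 24.01/9.1 = 2.638
2: (24 − 28.6)²/28.6 = 21.16/28.6 = 0.740
3: (23 − 14.3)²/14.3 = 75.69/14.3 = 5.293
4: (24 − 27.3)²/27.3 = 10.89/27.3 = 0.399
5: (17 − 16.9)²/16.9 = 0.01/16.9 = 0.001
6+: (18 − 16.9)²/16.9 = 1.21/16.9 = 0.072
Sum = 11.96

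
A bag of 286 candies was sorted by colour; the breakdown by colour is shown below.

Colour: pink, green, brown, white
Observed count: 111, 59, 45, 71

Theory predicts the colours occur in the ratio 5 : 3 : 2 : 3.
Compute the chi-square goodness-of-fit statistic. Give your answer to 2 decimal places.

Ratio total = 13. Expected counts: 286×5/13 = 110, 286×3/13 = 66, 286×2/13 = 44, 286×3/13 = 66.
cat         O        E   (O−E)²/E
pink      111      110      0.009
green      59       66      0.742
brown      45       44      0.023
white      71       66      0.379
Sum = 1.15

1.15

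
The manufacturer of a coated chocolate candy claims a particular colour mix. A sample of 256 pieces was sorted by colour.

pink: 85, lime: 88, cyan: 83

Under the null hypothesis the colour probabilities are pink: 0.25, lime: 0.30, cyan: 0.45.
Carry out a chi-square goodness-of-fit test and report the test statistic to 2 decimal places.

Expected counts E_i = n·p_i: 256×0.25 = 64, 256×0.30 = 76.8, 256×0.45 = 115.2.
cat         O        E   (O−E)²/E
pink       85       64      6.891
lime       88     76.8      1.633
cyan       83    115.2      9.000
Sum = 17.52

17.52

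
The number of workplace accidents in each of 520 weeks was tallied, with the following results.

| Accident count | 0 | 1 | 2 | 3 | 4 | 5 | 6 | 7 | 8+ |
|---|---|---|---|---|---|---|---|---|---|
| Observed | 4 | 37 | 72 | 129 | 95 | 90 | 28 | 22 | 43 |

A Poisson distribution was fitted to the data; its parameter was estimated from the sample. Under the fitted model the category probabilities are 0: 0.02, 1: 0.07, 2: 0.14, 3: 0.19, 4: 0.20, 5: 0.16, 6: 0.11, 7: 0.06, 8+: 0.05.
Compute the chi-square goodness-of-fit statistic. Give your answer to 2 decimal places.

Expected counts E_i = n·p_i: 520×0.02 = 10.4, 520×0.07 = 36.4, 520×0.14 = 72.8, 520×0.19 = 98.8, 520×0.20 = 104, 520×0.16 = 83.2, 520×0.11 = 57.2, 520×0.06 = 31.2, 520×0.05 = 26.
0: (4 − 10.4)²/10.4 = 40.96/10.4 = 3.938
1: (37 − 36.4)²/36.4 = 0.36/36.4 = 0.010
2: (72 − 72.8)²/72.8 = 0.64/72.8 = 0.009
3: (129 − 98.8)²/98.8 = 912.04/98.8 = 9.231
4: (95 − 104)²/104 = 81/104 = 0.779
5: (90 − 83.2)²/83.2 = 46.24/83.2 = 0.556
6: (28 − 57.2)²/57.2 = 852.64/57.2 = 14.906
7: (22 − 31.2)²/31.2 = 84.64/31.2 = 2.713
8+: (43 − 26)²/26 = 289/26 = 11.115
Sum = 43.26

43.26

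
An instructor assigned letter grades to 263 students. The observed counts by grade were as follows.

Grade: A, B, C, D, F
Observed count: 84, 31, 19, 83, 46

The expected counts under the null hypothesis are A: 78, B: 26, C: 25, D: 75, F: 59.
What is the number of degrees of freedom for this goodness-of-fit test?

4

There are k = 5 categories and no parameters were estimated from the data, so df = 5 − 1 = 4.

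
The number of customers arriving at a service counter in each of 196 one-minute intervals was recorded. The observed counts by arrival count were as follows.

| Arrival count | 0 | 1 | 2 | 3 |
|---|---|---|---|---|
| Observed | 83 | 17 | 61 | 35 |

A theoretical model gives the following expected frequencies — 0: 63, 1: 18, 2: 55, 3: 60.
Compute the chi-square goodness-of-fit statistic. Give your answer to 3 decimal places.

cat         O        E   (O−E)²/E
0          83       63     6.3492
1          17       18     0.0556
2          61       55     0.6545
3          35       60    10.4167
Sum = 17.476

17.476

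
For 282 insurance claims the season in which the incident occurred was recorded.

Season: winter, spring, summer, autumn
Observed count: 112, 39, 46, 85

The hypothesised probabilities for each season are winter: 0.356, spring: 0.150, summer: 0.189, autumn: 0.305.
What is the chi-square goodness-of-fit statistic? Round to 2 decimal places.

Expected counts E_i = n·p_i: 282×0.356 = 100.392, 282×0.150 = 42.3, 282×0.189 = 53.298, 282×0.305 = 86.01.
cat         O        E   (O−E)²/E
winter    112  100.392      1.342
spring     39     42.3      0.257
summer     46   53.298      0.999
autumn     85    86.01      0.012
Sum = 2.61

2.61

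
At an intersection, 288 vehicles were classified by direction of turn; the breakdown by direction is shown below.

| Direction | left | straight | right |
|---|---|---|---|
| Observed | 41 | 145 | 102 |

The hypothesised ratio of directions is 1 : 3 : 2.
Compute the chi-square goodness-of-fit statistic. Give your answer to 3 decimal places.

1.403

Ratio total = 6. Expected counts: 288×1/6 = 48, 288×3/6 = 144, 288×2/6 = 96.
cat           O        E   (O−E)²/E
left         41       48     1.0208
straight    145      144     0.0069
right       102       96     0.3750
Sum = 1.403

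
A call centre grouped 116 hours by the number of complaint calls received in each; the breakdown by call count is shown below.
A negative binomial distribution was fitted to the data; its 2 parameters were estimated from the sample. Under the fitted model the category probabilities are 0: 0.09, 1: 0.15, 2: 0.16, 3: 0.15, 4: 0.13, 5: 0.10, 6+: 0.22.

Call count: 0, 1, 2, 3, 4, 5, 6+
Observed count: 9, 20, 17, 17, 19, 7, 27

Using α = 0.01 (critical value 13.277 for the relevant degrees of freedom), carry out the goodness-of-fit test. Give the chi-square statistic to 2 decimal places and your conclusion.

Expected counts E_i = n·p_i: 116×0.09 = 10.44, 116×0.15 = 17.4, 116×0.16 = 18.56, 116×0.15 = 17.4, 116×0.13 = 15.08, 116×0.10 = 11.6, 116×0.22 = 25.52.
χ² = (9−10.44)²/10.44 + (20−17.4)²/17.4 + (17−18.56)²/18.56 + (17−17.4)²/17.4 + (19−15.08)²/15.08 + (7−11.6)²/11.6 + (27−25.52)²/25.52
   = 0.199 + 0.389 + 0.131 + 0.009 + 1.019 + 1.824 + 0.086
Sum = 3.66
df = 4. Since 3.66 < 13.277, we do not reject H₀.

3.66; do not reject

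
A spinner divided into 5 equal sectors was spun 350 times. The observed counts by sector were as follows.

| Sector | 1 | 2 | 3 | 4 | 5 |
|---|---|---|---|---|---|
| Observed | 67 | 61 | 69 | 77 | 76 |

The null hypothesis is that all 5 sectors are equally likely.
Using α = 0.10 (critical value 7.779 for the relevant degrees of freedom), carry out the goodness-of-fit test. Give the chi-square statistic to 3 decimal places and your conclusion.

Expected count for each of the 5 categories: 350/5 = 70.
1: (67 − 70)²/70 = 9/70 = 0.1286
2: (61 − 70)²/70 = 81/70 = 1.1571
3: (69 − 70)²/70 = 1/70 = 0.0143
4: (77 − 70)²/70 = 49/70 = 0.7000
5: (76 − 70)²/70 = 36/70 = 0.5143
Sum = 2.514
df = 4. Since 2.514 < 7.779, we do not reject H₀.

2.514; do not reject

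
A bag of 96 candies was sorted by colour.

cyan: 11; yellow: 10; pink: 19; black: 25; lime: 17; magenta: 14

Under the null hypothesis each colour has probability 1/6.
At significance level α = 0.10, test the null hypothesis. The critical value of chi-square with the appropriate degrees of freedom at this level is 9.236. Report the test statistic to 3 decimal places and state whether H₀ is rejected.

9.750; reject

Under H₀ each category has probability 1/6, so each expected count is 96/6 = 16.
cat          O        E   (O−E)²/E
cyan        11       16     1.5625
yellow      10       16     2.2500
pink        19       16     0.5625
black       25       16     5.0625
lime        17       16     0.0625
magenta     14       16     0.2500
Sum = 9.750
df = 5. Since 9.750 > 9.236, we reject H₀.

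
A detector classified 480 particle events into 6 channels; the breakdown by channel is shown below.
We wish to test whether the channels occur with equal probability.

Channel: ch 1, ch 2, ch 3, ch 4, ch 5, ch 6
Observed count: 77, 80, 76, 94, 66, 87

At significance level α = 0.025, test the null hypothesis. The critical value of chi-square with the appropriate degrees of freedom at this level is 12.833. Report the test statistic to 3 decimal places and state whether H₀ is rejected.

Under H₀ each category has probability 1/6, so each expected count is 480/6 = 80.
ch 1: (77 − 80)²/80 = 9/80 = 0.1125
ch 2: (80 − 80)²/80 = 0/80 = 0.0000
ch 3: (76 − 80)²/80 = 16/80 = 0.2000
ch 4: (94 − 80)²/80 = 196/80 = 2.4500
ch 5: (66 − 80)²/80 = 196/80 = 2.4500
ch 6: (87 − 80)²/80 = 49/80 = 0.6125
Sum = 5.825
df = 5. Since 5.825 < 12.833, we do not reject H₀.

5.825; do not reject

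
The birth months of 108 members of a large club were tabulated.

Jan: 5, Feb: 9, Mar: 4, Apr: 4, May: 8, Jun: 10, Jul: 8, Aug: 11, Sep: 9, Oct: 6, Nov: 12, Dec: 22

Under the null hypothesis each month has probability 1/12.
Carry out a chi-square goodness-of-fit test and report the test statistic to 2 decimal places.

Under H₀ each category has probability 1/12, so each expected count is 108/12 = 9.
χ² = (5−9)²/9 + (9−9)²/9 + (4−9)²/9 + (4−9)²/9 + (8−9)²/9 + (10−9)²/9 + (8−9)²/9 + (11−9)²/9 + (9−9)²/9 + (6−9)²/9 + (12−9)²/9 + (22−9)²/9
   = 1.778 + 0.000 + 2.778 + 2.778 + 0.111 + 0.111 + 0.111 + 0.444 + 0.000 + 1.000 + 1.000 + 18.778
Sum = 28.89

28.89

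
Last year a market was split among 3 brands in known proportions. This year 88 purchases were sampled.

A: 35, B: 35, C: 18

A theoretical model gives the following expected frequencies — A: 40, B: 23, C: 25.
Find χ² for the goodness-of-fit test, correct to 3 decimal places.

χ² = (35−40)²/40 + (35−23)²/23 + (18−25)²/25
   = 0.6250 + 6.2609 + 1.9600
Sum = 8.846

8.846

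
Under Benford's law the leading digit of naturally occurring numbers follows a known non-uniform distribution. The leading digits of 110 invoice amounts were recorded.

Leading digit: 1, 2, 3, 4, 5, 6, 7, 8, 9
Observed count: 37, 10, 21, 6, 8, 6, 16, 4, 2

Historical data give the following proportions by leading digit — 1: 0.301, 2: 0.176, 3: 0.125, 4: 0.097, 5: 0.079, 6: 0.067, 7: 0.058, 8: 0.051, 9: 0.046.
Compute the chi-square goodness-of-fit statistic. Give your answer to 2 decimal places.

27.98

Expected counts E_i = n·p_i: 110×0.301 = 33.11, 110×0.176 = 19.36, 110×0.125 = 13.75, 110×0.097 = 10.67, 110×0.079 = 8.69, 110×0.067 = 7.37, 110×0.058 = 6.38, 110×0.051 = 5.61, 110×0.046 = 5.06.
cat         O        E   (O−E)²/E
1          37    33.11      0.457
2          10    19.36      4.525
3          21    13.75      3.823
4           6    10.67      2.044
5           8     8.69      0.055
6           6     7.37      0.255
7          16     6.38     14.505
8           4     5.61      0.462
9           2     5.06      1.851
Sum = 27.98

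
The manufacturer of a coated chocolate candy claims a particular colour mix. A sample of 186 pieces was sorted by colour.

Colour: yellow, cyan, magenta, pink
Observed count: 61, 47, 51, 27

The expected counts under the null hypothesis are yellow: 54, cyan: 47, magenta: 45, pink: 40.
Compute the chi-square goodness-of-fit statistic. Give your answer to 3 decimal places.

5.932

cat          O        E   (O−E)²/E
yellow      61       54     0.9074
cyan        47       47     0.0000
magenta     51       45     0.8000
pink        27       40     4.2250
Sum = 5.932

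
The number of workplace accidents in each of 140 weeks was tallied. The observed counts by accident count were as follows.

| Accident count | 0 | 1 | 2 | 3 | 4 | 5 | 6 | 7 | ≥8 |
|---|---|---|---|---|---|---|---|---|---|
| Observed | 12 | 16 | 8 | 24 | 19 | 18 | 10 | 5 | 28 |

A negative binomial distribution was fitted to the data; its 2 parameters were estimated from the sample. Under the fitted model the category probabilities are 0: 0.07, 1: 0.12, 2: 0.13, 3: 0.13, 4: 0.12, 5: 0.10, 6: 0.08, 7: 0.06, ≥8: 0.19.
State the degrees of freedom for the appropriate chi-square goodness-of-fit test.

There are k = 9 categories and 2 parameters estimated from the data, so df = 9 − 1 − 2 = 6.

6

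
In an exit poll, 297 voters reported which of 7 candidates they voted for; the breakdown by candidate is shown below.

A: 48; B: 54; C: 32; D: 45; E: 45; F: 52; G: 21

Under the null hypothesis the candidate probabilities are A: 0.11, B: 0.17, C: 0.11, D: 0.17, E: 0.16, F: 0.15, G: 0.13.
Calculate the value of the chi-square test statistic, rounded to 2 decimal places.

17.46

Expected counts E_i = n·p_i: 297×0.11 = 32.67, 297×0.17 = 50.49, 297×0.11 = 32.67, 297×0.17 = 50.49, 297×0.16 = 47.52, 297×0.15 = 44.55, 297×0.13 = 38.61.
A: (48 − 32.67)²/32.67 = 235.0089/32.67 = 7.193
B: (54 − 50.49)²/50.49 = 12.3201/50.49 = 0.244
C: (32 − 32.67)²/32.67 = 0.4489/32.67 = 0.014
D: (45 − 50.49)²/50.49 = 30.1401/50.49 = 0.597
E: (45 − 47.52)²/47.52 = 6.3504/47.52 = 0.134
F: (52 − 44.55)²/44.55 = 55.5025/44.55 = 1.246
G: (21 − 38.61)²/38.61 = 310.1121/38.61 = 8.032
Sum = 17.46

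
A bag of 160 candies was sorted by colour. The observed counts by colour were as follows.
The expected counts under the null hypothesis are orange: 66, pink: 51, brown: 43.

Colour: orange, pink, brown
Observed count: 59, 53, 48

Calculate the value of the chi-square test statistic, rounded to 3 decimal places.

1.402

χ² = (59−66)²/66 + (53−51)²/51 + (48−43)²/43
   = 0.7424 + 0.0784 + 0.5814
Sum = 1.402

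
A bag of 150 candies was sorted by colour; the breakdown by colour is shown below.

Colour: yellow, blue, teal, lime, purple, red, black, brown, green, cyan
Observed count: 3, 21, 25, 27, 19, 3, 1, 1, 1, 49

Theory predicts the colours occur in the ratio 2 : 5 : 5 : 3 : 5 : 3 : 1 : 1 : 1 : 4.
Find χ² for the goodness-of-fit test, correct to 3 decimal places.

77.830

Ratio total = 30. Expected counts: 150×2/30 = 10, 150×5/30 = 25, 150×5/30 = 25, 150×3/30 = 15, 150×5/30 = 25, 150×3/30 = 15, 150×1/30 = 5, 150×1/30 = 5, 150×1/30 = 5, 150×4/30 = 20.
yellow: (3 − 10)²/10 = 49/10 = 4.9000
blue: (21 − 25)²/25 = 16/25 = 0.6400
teal: (25 − 25)²/25 = 0/25 = 0.0000
lime: (27 − 15)²/15 = 144/15 = 9.6000
purple: (19 − 25)²/25 = 36/25 = 1.4400
red: (3 − 15)²/15 = 144/15 = 9.6000
black: (1 − 5)²/5 = 16/5 = 3.2000
brown: (1 − 5)²/5 = 16/5 = 3.2000
green: (1 − 5)²/5 = 16/5 = 3.2000
cyan: (49 − 20)²/20 = 841/20 = 42.0500
Sum = 77.830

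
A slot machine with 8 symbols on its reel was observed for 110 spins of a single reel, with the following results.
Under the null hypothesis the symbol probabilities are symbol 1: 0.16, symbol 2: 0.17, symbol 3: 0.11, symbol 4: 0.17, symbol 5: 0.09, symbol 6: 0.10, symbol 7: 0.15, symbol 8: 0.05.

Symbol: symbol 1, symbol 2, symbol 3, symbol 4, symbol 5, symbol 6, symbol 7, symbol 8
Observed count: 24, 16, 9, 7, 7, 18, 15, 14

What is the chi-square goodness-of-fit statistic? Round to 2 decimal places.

29.41

Expected counts E_i = n·p_i: 110×0.16 = 17.6, 110×0.17 = 18.7, 110×0.11 = 12.1, 110×0.17 = 18.7, 110×0.09 = 9.9, 110×0.10 = 11, 110×0.15 = 16.5, 110×0.05 = 5.5.
χ² = (24−17.6)²/17.6 + (16−18.7)²/18.7 + (9−12.1)²/12.1 + (7−18.7)²/18.7 + (7−9.9)²/9.9 + (18−11)²/11 + (15−16.5)²/16.5 + (14−5.5)²/5.5
   = 2.327 + 0.390 + 0.794 + 7.320 + 0.849 + 4.455 + 0.136 + 13.136
Sum = 29.41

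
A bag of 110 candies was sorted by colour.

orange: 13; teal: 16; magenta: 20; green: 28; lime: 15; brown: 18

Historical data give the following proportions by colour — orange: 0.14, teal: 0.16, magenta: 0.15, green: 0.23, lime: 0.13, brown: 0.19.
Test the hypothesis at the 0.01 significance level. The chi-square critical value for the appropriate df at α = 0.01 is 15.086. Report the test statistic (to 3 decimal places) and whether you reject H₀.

Expected counts E_i = n·p_i: 110×0.14 = 15.4, 110×0.16 = 17.6, 110×0.15 = 16.5, 110×0.23 = 25.3, 110×0.13 = 14.3, 110×0.19 = 20.9.
cat          O        E   (O−E)²/E
orange      13     15.4     0.3740
teal        16     17.6     0.1455
magenta     20     16.5     0.7424
green       28     25.3     0.2881
lime        15     14.3     0.0343
brown       18     20.9     0.4024
Sum = 1.987
df = 5. Since 1.987 < 15.086, we do not reject H₀.

1.987; do not reject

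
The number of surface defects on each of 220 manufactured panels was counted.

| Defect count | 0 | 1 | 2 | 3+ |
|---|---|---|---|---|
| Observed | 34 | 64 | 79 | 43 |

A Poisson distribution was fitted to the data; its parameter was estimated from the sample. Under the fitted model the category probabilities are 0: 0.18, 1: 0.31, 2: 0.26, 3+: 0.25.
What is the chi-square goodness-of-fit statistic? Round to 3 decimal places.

Expected counts E_i = n·p_i: 220×0.18 = 39.6, 220×0.31 = 68.2, 220×0.26 = 57.2, 220×0.25 = 55.
χ² = (34−39.6)²/39.6 + (64−68.2)²/68.2 + (79−57.2)²/57.2 + (43−55)²/55
   = 0.7919 + 0.2587 + 8.3084 + 2.6182
Sum = 11.977

11.977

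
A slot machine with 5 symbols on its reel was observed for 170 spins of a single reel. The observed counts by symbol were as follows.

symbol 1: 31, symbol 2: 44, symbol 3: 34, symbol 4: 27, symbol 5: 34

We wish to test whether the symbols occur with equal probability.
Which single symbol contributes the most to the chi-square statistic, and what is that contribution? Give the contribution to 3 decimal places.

Under H₀ each category has probability 1/5, so each expected count is 170/5 = 34.
symbol 1: (31 − 34)²/34 = 9/34 = 0.2647
symbol 2: (44 − 34)²/34 = 100/34 = 2.9412
symbol 3: (34 − 34)²/34 = 0/34 = 0.0000
symbol 4: (27 − 34)²/34 = 49/34 = 1.4412
symbol 5: (34 − 34)²/34 = 0/34 = 0.0000
The largest term is for symbol 2: 2.941.

symbol 2, 2.941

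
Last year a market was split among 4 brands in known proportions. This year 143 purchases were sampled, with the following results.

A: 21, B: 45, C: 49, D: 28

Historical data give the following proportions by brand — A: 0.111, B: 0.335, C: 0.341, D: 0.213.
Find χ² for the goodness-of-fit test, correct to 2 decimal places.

Expected counts E_i = n·p_i: 143×0.111 = 15.873, 143×0.335 = 47.905, 143×0.341 = 48.763, 143×0.213 = 30.459.
cat         O        E   (O−E)²/E
A          21   15.873      1.656
B          45   47.905      0.176
C          49   48.763      0.001
D          28   30.459      0.199
Sum = 2.03

2.03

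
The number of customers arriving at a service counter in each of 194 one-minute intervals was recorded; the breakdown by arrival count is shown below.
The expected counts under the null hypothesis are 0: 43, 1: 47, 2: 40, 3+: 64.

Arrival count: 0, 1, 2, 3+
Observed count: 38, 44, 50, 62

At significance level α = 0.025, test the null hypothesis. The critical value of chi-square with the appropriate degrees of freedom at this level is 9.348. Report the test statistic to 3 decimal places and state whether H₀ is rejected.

3.335; do not reject

χ² = (38−43)²/43 + (44−47)²/47 + (50−40)²/40 + (62−64)²/64
   = 0.5814 + 0.1915 + 2.5000 + 0.0625
Sum = 3.335
df = 3. Since 3.335 < 9.348, we do not reject H₀.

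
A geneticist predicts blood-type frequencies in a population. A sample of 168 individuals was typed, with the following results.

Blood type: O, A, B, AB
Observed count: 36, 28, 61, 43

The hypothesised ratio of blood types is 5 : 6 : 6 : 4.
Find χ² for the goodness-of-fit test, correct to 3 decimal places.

16.035

Ratio total = 21. Expected counts: 168×5/21 = 40, 168×6/21 = 48, 168×6/21 = 48, 168×4/21 = 32.
χ² = (36−40)²/40 + (28−48)²/48 + (61−48)²/48 + (43−32)²/32
   = 0.4000 + 8.3333 + 3.5208 + 3.7813
Sum = 16.035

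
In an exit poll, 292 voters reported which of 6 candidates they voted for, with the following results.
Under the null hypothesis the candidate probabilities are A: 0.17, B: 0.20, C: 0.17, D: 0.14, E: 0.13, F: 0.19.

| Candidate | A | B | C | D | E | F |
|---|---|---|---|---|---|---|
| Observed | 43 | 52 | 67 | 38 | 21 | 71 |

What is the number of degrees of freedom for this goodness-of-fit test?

There are k = 6 categories and no parameters were estimated from the data, so df = 6 − 1 = 5.

5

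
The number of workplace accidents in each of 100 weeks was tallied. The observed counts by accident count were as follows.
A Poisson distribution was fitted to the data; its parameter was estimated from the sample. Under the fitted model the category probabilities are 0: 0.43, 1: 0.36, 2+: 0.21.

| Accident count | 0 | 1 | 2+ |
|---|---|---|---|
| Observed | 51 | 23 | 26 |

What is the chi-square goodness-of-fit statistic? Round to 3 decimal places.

Expected counts E_i = n·p_i: 100×0.43 = 43, 100×0.36 = 36, 100×0.21 = 21.
cat         O        E   (O−E)²/E
0          51       43     1.4884
1          23       36     4.6944
2+         26       21     1.1905
Sum = 7.373

7.373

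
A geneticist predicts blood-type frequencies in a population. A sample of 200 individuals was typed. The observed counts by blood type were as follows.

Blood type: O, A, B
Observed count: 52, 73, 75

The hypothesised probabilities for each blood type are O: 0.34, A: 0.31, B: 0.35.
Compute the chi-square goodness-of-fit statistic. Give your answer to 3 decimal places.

6.073

Expected counts E_i = n·p_i: 200×0.34 = 68, 200×0.31 = 62, 200×0.35 = 70.
cat         O        E   (O−E)²/E
O          52       68     3.7647
A          73       62     1.9516
B          75       70     0.3571
Sum = 6.073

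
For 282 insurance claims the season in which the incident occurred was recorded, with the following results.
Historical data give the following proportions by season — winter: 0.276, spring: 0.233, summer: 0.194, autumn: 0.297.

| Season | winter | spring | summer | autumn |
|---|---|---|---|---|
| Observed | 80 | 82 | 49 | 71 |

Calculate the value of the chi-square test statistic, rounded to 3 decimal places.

6.639

Expected counts E_i = n·p_i: 282×0.276 = 77.832, 282×0.233 = 65.706, 282×0.194 = 54.708, 282×0.297 = 83.754.
cat         O        E   (O−E)²/E
winter     80   77.832     0.0604
spring     82   65.706     4.0406
summer     49   54.708     0.5955
autumn     71   83.754     1.9422
Sum = 6.639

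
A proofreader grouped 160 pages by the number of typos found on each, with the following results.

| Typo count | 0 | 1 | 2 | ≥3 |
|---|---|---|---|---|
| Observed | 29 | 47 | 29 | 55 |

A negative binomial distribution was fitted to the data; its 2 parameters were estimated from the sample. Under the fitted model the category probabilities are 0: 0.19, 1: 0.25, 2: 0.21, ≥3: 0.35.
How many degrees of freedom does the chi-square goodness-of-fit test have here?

1

There are k = 4 categories and 2 parameters estimated from the data, so df = 4 − 1 − 2 = 1.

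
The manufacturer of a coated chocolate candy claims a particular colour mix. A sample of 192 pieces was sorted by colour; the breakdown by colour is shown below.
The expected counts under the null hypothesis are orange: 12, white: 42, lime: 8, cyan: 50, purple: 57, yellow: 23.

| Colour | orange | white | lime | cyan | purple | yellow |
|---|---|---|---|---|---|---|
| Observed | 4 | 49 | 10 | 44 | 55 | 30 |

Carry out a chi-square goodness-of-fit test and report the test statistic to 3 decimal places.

χ² = (4−12)²/12 + (49−42)²/42 + (10−8)²/8 + (44−50)²/50 + (55−57)²/57 + (30−23)²/23
   = 5.3333 + 1.1667 + 0.5000 + 0.7200 + 0.0702 + 2.1304
Sum = 9.921

9.921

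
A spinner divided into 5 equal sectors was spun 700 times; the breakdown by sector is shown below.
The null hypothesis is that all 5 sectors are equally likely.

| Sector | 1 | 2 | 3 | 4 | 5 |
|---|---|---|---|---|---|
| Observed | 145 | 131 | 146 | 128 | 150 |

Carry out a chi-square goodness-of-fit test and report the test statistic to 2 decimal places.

Under H₀ each category has probability 1/5, so each expected count is 700/5 = 140.
χ² = (145−140)²/140 + (131−140)²/140 + (146−140)²/140 + (128−140)²/140 + (150−140)²/140
   = 0.179 + 0.579 + 0.257 + 1.029 + 0.714
Sum = 2.76

2.76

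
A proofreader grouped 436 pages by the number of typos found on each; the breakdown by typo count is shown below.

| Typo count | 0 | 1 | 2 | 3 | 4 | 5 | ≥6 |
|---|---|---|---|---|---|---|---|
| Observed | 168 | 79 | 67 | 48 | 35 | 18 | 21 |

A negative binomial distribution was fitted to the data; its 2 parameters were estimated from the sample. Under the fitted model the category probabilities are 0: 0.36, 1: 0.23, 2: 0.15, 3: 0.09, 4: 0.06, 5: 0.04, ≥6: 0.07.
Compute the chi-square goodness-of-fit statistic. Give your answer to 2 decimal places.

Expected counts E_i = n·p_i: 436×0.36 = 156.96, 436×0.23 = 100.28, 436×0.15 = 65.4, 436×0.09 = 39.24, 436×0.06 = 26.16, 436×0.04 = 17.44, 436×0.07 = 30.52.
χ² = (168−156.96)²/156.96 + (79−100.28)²/100.28 + (67−65.4)²/65.4 + (48−39.24)²/39.24 + (35−26.16)²/26.16 + (18−17.44)²/17.44 + (21−30.52)²/30.52
   = 0.777 + 4.516 + 0.039 + 1.956 + 2.987 + 0.018 + 2.970
Sum = 13.26

13.26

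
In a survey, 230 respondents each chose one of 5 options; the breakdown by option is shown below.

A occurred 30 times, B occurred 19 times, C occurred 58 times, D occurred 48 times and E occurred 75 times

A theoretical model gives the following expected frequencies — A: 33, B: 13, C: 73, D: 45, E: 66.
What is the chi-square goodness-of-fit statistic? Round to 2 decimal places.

A: (30 − 33)²/33 = 9/33 = 0.273
B: (19 − 13)²/13 = 36/13 = 2.769
C: (58 − 73)²/73 = 225/73 = 3.082
D: (48 − 45)²/45 = 9/45 = 0.200
E: (75 − 66)²/66 = 81/66 = 1.227
Sum = 7.55

7.55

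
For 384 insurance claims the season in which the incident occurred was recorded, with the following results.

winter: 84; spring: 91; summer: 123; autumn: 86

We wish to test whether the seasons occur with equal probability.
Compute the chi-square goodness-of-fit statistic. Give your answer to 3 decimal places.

10.396

Under H₀ each category has probability 1/4, so each expected count is 384/4 = 96.
cat         O        E   (O−E)²/E
winter     84       96     1.5000
spring     91       96     0.2604
summer    123       96     7.5938
autumn     86       96     1.0417
Sum = 10.396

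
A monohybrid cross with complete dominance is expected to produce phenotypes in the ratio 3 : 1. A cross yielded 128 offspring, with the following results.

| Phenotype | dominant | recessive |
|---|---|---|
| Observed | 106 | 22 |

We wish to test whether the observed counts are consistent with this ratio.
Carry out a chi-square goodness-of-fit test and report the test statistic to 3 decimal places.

4.167

Ratio total = 4. Expected counts: 128×3/4 = 96, 128×1/4 = 32.
dominant: (106 − 96)²/96 = 100/96 = 1.0417
recessive: (22 − 32)²/32 = 100/32 = 3.1250
Sum = 4.167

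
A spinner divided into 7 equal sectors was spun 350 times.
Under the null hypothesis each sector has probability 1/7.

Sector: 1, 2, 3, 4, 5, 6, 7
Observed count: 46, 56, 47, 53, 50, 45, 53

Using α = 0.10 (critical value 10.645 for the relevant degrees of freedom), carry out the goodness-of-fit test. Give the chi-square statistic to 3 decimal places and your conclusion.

2.080; do not reject

Expected count for each of the 7 categories: 350/7 = 50.
cat         O        E   (O−E)²/E
1          46       50     0.3200
2          56       50     0.7200
3          47       50     0.1800
4          53       50     0.1800
5          50       50     0.0000
6          45       50     0.5000
7          53       50     0.1800
Sum = 2.080
df = 6. Since 2.080 < 10.645, we do not reject H₀.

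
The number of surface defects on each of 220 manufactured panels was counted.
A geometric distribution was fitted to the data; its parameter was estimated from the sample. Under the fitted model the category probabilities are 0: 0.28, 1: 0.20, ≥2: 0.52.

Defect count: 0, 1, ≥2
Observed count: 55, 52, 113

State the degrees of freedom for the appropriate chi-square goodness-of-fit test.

1

There are k = 3 categories and 1 parameter estimated from the data, so df = 3 − 1 − 1 = 1.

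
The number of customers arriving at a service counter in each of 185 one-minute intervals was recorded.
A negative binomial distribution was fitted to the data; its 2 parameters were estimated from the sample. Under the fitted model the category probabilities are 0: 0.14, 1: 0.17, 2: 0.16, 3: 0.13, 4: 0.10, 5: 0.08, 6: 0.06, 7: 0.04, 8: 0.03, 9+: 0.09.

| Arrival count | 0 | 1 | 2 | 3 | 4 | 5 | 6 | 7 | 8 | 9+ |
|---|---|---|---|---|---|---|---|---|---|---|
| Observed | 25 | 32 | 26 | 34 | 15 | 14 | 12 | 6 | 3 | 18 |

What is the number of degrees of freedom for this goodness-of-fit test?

There are k = 10 categories and 2 parameters estimated from the data, so df = 10 − 1 − 2 = 7.

7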